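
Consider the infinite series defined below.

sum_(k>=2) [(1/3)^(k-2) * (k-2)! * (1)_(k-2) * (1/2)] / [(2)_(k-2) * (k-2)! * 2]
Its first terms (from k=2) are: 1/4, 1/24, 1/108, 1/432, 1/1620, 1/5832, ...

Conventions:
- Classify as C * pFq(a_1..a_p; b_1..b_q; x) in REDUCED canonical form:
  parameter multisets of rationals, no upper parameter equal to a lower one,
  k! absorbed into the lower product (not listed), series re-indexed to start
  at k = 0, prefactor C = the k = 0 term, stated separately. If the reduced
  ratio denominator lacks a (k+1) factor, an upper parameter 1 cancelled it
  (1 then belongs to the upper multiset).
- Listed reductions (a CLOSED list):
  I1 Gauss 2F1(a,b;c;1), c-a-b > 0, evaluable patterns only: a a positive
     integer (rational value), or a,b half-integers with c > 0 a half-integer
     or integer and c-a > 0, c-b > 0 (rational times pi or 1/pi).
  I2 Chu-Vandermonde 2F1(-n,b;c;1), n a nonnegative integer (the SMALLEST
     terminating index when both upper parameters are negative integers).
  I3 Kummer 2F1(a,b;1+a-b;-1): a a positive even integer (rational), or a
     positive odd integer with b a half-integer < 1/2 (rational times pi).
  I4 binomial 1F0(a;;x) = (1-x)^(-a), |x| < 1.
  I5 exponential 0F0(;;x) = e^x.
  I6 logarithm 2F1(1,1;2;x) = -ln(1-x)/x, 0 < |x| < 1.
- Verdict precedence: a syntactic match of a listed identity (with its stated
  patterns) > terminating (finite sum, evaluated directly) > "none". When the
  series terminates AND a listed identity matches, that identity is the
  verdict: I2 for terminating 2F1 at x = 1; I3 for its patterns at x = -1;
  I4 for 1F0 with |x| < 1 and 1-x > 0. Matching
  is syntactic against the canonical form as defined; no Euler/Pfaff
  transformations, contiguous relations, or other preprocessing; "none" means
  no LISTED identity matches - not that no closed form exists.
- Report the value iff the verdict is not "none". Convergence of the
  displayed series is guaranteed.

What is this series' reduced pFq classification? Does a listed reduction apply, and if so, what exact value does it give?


This is 1/4 * 2F1(1, 1; 2; 1/3) in reduced canonical form. Verdict: this is the logarithmic series (I6) (the logarithm: parameters (1,1;2), x = 1/3). Its exact value is (-3/4) * ln(2/3).

Structural cue: x = (1/3) and the factorial ratio (C = 1/4, x = 1/3) (k+a-1)!/(a-1)! is a rising factorial (a)_k.
Step ratio: r(k) = (1/3) * (k+1) (k+1) / [(k+2) (k+1)] - rational; roots negated = parameters, x = (1/3), C = 1/4.


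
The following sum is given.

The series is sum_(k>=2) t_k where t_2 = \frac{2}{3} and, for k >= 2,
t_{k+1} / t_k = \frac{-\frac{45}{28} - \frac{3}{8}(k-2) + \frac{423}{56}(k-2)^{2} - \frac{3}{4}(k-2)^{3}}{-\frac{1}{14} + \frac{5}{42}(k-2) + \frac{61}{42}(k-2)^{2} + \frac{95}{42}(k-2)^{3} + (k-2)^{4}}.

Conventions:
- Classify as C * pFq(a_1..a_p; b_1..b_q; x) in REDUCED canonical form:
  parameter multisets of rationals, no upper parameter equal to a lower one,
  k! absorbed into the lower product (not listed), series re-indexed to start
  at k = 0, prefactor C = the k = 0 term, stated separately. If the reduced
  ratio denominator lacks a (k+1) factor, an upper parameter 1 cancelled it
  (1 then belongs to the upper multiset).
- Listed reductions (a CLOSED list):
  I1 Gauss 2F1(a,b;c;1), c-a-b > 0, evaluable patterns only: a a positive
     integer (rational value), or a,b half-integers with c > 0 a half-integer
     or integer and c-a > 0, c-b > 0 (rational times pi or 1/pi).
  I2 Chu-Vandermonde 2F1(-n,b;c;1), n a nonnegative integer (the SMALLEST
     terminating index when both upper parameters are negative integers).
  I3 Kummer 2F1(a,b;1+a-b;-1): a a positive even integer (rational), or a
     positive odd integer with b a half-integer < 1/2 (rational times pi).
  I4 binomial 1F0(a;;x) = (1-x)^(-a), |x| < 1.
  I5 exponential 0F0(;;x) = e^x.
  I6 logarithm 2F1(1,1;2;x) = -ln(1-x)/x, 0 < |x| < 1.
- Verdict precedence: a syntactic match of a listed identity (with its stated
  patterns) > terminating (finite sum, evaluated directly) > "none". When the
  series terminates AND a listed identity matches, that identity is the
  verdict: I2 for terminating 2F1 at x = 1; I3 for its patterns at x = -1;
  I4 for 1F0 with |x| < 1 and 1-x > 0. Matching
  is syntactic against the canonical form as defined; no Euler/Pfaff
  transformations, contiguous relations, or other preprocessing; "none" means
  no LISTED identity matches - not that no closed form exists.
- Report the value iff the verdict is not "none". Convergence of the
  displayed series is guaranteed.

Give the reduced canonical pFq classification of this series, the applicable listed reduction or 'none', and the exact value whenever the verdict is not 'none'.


Key observation: t_0 = \frac{2}{3} here, and factor the ratio over Q (C = 2/3): negated roots = parameters.
Ratio: r(k) = -\frac{3}{4} * (k-10) (k-\frac{1}{2}) / [(k-\frac{1}{6}) (k+1) (k+1)] - rational in k. x = -\frac{3}{4}; t_0 = \frac{2}{3}; negate the roots.

Reduced: x = -\frac{3}{4}, 2F2, upper = {-10, -\frac{1}{2}}, lower = {-\frac{1}{6}, 1}, C = \frac{2}{3}. Verdict: terminating - upper parameter -10 makes this a finite sum (last index 10), evaluated exactly. Sum: \frac{37674488757990571779071}{897623493897407692800}.


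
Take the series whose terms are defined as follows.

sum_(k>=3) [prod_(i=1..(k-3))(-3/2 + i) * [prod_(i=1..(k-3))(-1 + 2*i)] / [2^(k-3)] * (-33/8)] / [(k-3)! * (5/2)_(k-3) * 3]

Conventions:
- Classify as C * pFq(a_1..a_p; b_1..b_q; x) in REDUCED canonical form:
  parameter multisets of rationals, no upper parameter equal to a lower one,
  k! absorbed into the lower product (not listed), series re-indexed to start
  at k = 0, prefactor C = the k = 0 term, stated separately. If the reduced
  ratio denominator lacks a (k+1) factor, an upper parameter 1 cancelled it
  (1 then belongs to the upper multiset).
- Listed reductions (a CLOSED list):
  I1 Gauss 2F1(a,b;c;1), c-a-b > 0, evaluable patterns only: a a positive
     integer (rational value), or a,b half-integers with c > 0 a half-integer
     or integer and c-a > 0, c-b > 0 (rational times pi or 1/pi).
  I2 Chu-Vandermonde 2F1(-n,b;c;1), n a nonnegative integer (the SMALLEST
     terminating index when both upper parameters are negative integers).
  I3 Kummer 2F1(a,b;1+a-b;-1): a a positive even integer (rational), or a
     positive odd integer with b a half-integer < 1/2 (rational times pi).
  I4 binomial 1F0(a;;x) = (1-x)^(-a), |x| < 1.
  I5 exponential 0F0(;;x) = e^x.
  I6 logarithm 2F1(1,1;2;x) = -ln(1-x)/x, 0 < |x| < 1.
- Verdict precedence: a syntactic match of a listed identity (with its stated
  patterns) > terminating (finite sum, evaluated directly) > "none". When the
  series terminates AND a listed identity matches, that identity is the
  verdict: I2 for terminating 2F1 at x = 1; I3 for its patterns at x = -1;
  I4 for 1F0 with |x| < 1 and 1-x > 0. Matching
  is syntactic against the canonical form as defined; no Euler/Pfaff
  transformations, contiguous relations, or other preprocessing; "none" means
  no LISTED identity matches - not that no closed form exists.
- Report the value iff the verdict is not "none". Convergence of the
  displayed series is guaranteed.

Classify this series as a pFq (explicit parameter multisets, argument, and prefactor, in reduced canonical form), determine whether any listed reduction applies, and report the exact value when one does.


This is -11/8 * 2F1(-1/2, 1/2; 5/2; 1) in reduced canonical form. Verdict at x = 1: the half-integer Gauss pattern (I1) matches (x = 1; upper {-1/2, 1/2} half-integers, c = 5/2 in the evaluable pattern). Value: (-99/256) * pi.

Structural cue: t_0 = -11/8 here, and the odd product 1*3*...*(2k-1) (C = -11/8) is 2^k (1/2)_k.
Ratio: r(k) = 1 * (k-1/2) (k+1/2) / [(k+5/2) (k+1)] - rational in k, leading ratio 1; with t_0 = -11/8, classification follows.


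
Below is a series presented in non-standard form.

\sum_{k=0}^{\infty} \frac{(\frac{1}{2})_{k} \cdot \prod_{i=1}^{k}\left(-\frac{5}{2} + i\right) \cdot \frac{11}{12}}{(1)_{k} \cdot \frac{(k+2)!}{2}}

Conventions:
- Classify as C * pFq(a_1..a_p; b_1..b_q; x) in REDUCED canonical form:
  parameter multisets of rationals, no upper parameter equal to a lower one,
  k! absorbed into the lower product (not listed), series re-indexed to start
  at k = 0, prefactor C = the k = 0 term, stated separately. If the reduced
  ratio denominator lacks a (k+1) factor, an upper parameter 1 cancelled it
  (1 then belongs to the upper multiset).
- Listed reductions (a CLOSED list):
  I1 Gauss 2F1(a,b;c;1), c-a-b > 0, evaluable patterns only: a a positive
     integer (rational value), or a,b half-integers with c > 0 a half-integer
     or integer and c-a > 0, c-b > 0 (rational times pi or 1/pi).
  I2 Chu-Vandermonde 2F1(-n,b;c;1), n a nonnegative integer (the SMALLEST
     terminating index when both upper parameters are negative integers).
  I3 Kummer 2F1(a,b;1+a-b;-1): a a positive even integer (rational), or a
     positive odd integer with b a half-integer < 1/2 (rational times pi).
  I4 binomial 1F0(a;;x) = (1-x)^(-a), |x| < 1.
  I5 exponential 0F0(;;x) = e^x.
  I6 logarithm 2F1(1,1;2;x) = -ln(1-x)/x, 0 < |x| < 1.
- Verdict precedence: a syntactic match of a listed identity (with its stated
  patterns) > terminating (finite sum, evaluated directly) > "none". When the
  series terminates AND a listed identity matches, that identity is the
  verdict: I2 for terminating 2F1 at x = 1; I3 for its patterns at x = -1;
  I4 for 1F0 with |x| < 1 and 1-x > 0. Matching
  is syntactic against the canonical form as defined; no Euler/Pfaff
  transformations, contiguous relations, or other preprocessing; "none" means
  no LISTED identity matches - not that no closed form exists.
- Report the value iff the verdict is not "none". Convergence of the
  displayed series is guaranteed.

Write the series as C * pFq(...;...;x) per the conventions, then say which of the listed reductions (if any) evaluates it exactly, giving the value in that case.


The series (x = 1) is 2F1: upper {-\frac{3}{2}, \frac{1}{2}}, lower {3}, prefactor \frac{11}{12}. Verdict: this is the half-integer Gauss pattern (I1) (x = 1; upper {-\frac{3}{2}, \frac{1}{2}} half-integers, c = 3 in the evaluable pattern). Hence: \frac{704}{315} / \pi.

The tell: t_0 being \frac{11}{12}, the denominator's factorial ratio (prefactor 11/12) is a lower Pochhammer.
Adjacent-term ratio: r(k) = 1 * (k-\frac{3}{2}) (k+\frac{1}{2}) / [(k+3) (k+1)] - rational in k, leading ratio 1; with t_0 = \frac{11}{12}, classification follows.


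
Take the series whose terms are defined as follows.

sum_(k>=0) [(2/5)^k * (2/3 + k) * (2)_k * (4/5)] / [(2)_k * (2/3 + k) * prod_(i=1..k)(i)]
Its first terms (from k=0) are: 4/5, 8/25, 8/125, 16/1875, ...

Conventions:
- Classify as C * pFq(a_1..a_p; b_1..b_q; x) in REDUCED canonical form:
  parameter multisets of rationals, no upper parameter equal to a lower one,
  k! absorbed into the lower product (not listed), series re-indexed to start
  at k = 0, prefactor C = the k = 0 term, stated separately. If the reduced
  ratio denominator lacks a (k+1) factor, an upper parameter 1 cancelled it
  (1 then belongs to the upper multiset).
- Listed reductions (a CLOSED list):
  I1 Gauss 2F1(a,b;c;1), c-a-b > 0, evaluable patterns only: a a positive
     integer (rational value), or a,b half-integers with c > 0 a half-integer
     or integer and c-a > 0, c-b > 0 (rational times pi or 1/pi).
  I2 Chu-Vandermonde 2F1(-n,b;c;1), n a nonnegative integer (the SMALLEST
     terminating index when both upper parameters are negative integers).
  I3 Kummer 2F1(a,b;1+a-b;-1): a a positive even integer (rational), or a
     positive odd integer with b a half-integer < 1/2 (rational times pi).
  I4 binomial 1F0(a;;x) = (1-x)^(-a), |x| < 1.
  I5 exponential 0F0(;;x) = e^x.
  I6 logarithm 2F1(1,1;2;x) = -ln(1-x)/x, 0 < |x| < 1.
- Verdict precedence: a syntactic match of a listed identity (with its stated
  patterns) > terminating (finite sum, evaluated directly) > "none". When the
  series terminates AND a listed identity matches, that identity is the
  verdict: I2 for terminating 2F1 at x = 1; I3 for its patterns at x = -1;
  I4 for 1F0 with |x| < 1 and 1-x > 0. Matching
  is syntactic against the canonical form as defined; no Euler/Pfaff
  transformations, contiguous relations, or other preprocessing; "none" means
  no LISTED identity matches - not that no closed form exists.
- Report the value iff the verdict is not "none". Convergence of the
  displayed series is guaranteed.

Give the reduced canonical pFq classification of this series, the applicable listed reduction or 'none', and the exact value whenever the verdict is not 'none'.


x = 2/5 here; the reduced form reads 0F0, upper {-}, lower {-}, C = 4/5. Verdict: the I5 exponential reduction fires (the 0F0 exponential series at x = 2/5). Its exact value is (4/5) * e^(2/5).

Structural cue: x = (2/5) and the product of the first k integers (C = 4/5, x = 2/5) is k!.
Step ratio: r(k) = (2/5) * 1 / [(k+1)] ; factor over Q: parameters, x = (2/5), and C = 4/5.


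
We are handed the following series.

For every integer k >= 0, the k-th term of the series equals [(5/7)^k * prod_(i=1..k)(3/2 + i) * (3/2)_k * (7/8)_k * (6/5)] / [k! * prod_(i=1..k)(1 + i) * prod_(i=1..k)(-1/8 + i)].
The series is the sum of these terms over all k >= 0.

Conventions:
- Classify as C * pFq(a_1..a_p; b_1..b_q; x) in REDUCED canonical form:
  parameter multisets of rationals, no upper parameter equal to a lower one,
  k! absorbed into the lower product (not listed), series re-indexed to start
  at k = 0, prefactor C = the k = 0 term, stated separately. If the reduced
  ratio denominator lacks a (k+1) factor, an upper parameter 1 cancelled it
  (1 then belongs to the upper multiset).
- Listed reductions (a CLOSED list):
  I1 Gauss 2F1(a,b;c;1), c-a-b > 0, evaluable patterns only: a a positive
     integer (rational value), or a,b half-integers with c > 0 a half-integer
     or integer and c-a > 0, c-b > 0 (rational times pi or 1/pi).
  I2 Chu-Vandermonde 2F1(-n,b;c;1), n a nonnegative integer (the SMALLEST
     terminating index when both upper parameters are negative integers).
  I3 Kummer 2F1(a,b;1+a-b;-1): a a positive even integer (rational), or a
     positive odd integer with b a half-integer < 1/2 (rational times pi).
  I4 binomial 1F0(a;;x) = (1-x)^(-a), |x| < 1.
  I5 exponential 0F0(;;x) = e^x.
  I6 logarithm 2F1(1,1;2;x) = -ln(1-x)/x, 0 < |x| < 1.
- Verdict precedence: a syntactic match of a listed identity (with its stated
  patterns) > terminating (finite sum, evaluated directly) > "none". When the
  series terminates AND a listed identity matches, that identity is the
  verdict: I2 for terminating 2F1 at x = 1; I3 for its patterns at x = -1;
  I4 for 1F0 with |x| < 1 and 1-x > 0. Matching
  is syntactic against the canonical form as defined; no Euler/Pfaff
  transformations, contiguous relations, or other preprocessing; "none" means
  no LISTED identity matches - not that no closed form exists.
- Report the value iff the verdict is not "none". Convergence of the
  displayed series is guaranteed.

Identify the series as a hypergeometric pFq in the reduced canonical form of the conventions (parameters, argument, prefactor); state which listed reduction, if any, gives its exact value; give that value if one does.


With C = 6/5: the canonical form is 2F1(3/2, 5/2; 2; 5/7). Verdict: none - this 2F1 at x = 5/7 matches no listed pattern, and upper {3/2, 5/2} holds no stopper.

First insight: with t_0 = 6/5, the lower running product (C = 6/5, x = 5/7) is a rising factorial.
Adjacent-term ratio: r(k) = (5/7) * (k+3/2) (k+5/2) / [(k+2) (k+1)] - rational in k, leading ratio (5/7); with t_0 = 6/5, classification follows.


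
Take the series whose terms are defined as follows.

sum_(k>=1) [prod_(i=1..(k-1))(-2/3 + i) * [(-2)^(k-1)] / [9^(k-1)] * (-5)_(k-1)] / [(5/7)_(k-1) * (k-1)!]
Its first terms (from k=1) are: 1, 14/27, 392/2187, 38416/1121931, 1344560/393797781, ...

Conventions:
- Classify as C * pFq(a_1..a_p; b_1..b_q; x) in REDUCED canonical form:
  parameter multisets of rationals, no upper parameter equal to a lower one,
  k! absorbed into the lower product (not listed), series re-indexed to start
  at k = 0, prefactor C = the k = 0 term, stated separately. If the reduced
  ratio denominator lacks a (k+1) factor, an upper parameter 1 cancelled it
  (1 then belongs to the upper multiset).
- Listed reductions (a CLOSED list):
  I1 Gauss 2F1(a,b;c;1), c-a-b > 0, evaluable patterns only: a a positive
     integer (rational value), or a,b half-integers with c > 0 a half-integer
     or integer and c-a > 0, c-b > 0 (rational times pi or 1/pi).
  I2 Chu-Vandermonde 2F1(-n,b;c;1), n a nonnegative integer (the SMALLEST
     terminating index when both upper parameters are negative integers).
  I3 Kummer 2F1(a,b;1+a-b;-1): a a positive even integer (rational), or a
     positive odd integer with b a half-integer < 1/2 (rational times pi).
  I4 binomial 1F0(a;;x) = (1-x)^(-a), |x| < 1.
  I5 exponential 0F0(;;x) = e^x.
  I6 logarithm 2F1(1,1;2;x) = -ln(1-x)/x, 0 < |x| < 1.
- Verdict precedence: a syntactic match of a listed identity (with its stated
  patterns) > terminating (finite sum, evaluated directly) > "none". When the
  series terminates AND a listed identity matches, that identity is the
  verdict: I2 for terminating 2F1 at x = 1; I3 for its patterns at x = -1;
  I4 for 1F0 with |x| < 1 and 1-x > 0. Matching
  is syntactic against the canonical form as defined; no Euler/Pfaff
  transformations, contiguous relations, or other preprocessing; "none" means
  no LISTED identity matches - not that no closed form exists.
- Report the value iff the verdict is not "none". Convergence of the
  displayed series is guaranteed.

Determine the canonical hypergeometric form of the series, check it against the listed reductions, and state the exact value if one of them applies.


Canonical form: C = 1 times 2F1 with upper {-5, 1/3}, lower {5/7}, x = -2/9. Verdict: terminating. (-5)_k vanishes past k = 5, leaving a 6-term sum, computed directly. Exact value: 608960565029/350873822871.

First insight: from the first term 1: the two geometric factors (C = 1) combine into one argument.
Adjacent-term ratio: r(k) = (-2/9) * (k-5) (k+1/3) / [(k+5/7) (k+1)] - poly over poly, x = (-2/9) from leading terms; C = 1 at k = 0.


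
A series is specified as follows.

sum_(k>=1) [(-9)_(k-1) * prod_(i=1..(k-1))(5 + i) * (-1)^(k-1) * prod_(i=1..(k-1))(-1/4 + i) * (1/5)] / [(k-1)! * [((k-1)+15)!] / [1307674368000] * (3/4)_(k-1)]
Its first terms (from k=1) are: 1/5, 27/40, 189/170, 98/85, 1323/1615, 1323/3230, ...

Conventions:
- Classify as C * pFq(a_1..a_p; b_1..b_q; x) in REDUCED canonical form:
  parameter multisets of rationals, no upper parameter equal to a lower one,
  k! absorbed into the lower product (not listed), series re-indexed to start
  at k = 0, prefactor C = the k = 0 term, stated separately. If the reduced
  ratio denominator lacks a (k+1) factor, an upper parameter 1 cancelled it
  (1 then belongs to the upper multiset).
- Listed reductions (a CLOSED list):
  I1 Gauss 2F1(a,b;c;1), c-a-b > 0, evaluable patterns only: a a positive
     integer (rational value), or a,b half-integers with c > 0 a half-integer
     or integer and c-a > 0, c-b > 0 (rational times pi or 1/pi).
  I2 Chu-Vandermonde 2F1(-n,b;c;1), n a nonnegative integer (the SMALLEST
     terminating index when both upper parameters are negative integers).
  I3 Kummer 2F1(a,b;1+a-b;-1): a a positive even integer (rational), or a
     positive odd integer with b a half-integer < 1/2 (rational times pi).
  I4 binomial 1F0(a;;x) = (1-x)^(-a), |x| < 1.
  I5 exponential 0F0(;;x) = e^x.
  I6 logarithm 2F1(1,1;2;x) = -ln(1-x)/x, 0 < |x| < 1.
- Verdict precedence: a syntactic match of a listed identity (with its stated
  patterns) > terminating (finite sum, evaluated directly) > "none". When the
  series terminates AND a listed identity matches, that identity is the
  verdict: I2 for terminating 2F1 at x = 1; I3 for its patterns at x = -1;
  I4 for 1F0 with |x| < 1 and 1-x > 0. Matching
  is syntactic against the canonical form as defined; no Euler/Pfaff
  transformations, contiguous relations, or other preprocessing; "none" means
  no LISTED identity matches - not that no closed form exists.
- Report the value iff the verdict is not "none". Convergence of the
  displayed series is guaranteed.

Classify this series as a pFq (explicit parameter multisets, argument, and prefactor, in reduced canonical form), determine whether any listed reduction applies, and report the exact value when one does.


The tell: t_0 being 1/5, the running product (C = 1/5, x = -1) telescopes to a rising factorial.
Adjacent-term ratio: r(k) = (-1) * (k-9) (k+6) / [(k+16) (k+1)] - rational in k. x = (-1); t_0 = 1/5; negate the roots.

With C = 1/5: the canonical form is 2F1(-9, 6; 16; -1). Verdict at x = -1: Kummer (I3) matches (x = -1; c = 16 equals 1+a-b for upper {-9, 6}: listed pattern). Sum: 91/20.


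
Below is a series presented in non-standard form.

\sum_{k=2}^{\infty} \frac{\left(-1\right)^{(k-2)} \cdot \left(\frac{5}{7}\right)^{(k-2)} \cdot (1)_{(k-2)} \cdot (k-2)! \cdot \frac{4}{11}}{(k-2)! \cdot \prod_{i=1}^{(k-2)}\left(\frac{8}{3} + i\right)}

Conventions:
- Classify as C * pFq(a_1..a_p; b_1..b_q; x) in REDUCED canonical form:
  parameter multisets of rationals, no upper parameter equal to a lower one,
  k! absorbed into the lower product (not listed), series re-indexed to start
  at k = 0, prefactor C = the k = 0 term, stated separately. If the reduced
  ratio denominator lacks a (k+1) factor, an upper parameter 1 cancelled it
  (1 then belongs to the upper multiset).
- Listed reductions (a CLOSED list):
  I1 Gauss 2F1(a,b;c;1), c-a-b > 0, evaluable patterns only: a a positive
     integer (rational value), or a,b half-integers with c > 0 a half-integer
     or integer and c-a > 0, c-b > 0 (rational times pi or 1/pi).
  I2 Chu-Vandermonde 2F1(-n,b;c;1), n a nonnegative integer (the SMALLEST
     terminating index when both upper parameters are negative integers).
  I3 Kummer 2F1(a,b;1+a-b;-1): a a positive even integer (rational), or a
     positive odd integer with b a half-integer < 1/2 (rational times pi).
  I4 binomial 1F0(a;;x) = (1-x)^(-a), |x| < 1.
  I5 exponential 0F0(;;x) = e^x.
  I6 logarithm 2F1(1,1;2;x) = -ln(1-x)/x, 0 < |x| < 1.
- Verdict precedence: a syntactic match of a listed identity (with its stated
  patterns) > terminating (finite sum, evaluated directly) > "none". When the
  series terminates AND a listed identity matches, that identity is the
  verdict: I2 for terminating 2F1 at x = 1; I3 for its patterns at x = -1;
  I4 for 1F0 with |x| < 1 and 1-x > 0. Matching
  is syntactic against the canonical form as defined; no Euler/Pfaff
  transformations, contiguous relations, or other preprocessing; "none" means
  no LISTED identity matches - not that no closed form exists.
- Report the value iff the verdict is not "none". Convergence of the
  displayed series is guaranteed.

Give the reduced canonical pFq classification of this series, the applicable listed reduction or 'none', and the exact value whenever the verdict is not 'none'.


The series (x = -\frac{5}{7}) is 2F1: upper {1, 1}, lower {\frac{11}{3}}, prefactor \frac{4}{11}. Verdict: none - at argument -\frac{5}{7} the multisets {1, 1} ; {\frac{11}{3}} match no listed identity.

Key observation: x = -\frac{5}{7} and the lower running product (C = 4/11) is a rising factorial.
Adjacent-term ratio: r(k) = -\frac{5}{7} * (k+1) (k+1) / [(k+\frac{11}{3}) (k+1)] - rational in k. x = -\frac{5}{7}; t_0 = \frac{4}{11}; negate the roots.


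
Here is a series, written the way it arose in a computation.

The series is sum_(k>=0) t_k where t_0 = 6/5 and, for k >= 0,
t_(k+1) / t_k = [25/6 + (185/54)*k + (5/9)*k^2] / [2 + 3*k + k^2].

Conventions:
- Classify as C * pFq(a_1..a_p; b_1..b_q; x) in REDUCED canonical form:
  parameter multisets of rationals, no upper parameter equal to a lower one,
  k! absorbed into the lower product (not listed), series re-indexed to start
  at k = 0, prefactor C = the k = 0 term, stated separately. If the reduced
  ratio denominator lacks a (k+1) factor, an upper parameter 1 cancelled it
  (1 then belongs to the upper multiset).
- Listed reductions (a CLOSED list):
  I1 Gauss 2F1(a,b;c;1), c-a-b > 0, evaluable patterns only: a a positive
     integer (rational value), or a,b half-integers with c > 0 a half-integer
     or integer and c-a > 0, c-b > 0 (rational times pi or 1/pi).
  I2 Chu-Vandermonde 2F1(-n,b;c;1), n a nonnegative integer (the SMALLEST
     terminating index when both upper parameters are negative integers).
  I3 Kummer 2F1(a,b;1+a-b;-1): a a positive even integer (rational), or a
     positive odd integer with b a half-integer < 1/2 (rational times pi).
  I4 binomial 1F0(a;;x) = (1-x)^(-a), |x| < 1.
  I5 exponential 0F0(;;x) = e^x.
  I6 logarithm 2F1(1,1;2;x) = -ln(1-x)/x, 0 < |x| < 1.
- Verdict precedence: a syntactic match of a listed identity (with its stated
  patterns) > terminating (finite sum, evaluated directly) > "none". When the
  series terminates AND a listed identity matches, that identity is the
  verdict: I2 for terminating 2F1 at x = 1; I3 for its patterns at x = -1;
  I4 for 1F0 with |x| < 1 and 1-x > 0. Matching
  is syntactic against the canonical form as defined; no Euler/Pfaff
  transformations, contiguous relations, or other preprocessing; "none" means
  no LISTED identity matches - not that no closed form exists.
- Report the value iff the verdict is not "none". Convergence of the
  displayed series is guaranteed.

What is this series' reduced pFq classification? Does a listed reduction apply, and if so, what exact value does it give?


Classification (C = 6/5): 2F1 with upper {5/3, 9/2}, lower {2}, argument x = 5/9. Verdict: no listed reduction: x = 5/9 and upper {5/3, 9/2} fail every I1-I6 pattern.

First insight: x = (5/9) and the expanded ratio factors over Q; C = 6/5, roots give parameters.
Term ratio: r(k) = (5/9) * (k+5/3) (k+9/2) / [(k+2) (k+1)] ; factor over Q: parameters, x = (5/9), and C = 6/5.


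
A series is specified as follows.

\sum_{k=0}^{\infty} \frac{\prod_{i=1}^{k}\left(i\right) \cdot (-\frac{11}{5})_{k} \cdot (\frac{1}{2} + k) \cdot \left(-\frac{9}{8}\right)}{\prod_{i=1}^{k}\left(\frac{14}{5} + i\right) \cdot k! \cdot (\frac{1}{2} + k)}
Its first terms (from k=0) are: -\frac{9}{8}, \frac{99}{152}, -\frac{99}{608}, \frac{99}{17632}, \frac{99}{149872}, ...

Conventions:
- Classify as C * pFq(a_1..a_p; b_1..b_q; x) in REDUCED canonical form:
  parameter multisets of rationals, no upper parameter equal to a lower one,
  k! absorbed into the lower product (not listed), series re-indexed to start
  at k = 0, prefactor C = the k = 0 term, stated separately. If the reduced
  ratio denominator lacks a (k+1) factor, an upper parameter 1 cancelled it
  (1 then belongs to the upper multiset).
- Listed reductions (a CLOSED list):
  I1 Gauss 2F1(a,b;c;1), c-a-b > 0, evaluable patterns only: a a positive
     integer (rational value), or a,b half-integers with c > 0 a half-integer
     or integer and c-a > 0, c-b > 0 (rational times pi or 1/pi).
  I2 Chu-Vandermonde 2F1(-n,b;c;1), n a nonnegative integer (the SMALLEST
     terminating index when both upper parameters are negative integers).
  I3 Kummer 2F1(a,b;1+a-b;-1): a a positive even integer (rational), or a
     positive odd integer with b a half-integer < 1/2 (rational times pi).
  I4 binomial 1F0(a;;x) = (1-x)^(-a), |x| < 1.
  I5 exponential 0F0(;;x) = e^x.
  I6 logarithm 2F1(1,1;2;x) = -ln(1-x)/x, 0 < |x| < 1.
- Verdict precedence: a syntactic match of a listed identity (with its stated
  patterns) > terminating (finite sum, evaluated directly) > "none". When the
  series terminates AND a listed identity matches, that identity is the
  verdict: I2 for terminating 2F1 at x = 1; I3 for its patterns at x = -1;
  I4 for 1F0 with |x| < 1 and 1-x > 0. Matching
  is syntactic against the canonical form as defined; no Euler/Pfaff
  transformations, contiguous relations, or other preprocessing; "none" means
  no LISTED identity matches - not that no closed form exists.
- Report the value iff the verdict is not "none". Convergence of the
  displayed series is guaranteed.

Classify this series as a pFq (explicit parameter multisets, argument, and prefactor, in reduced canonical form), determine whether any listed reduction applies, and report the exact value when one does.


At argument 1: a 2F1 with upper {-\frac{11}{5}, 1}, lower {\frac{19}{5}}, scaled by C = -\frac{9}{8}. Verdict: the Gauss summation I1 fires (x = 1: the Gamma ratio telescopes since c-a-b = 5 > 0 and a = 1 in Z>0). Exact value: -\frac{63}{100}.

Key observation: x = 1 and the lower running product (prefactor -9/8) is a rising factorial.
Step ratio: r(k) = 1 * (k-\frac{11}{5}) (k+1) / [(k+\frac{19}{5}) (k+1)] - rational; roots negated = parameters, x = 1, C = -\frac{9}{8}.


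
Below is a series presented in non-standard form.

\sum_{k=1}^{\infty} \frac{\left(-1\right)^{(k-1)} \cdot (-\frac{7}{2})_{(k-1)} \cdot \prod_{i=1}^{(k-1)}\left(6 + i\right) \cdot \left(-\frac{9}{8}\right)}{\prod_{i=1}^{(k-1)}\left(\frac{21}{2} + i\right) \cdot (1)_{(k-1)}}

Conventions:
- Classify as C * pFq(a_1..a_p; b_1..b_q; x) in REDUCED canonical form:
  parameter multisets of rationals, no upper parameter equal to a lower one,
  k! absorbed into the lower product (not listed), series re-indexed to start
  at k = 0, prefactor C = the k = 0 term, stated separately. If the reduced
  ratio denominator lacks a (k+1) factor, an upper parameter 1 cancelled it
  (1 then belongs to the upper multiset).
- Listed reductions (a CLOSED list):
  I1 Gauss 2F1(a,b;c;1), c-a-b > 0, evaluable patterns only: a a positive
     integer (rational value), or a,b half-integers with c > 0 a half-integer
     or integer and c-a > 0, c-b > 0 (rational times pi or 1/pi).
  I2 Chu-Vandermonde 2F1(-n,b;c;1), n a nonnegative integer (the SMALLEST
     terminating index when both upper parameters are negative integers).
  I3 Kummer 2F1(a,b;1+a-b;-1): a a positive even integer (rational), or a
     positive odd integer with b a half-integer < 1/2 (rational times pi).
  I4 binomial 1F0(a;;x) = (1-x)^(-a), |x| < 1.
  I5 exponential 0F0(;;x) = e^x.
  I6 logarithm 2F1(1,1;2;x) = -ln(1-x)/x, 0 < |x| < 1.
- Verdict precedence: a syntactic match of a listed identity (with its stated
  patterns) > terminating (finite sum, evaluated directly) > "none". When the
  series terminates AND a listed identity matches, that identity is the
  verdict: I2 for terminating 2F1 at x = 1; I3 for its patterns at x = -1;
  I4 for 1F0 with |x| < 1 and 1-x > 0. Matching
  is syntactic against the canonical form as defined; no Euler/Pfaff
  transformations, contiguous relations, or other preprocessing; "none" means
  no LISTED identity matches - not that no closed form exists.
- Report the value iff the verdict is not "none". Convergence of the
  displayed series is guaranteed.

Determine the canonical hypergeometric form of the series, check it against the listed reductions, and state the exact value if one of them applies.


At argument -1: a 2F1 with upper {-\frac{7}{2}, 7}, lower {\frac{23}{2}}, scaled by C = -\frac{9}{8}. Verdict: the Kummer evaluation I3 applies (x = -1; c = \frac{23}{2} equals 1+a-b for upper {-\frac{7}{2}, 7}: listed pattern). Exact value: \left(-\frac{130945815}{67108864}\right) \cdot \pi.

The tell: with t_0 = -\frac{9}{8}, the running product (C = -9/8) telescopes to a rising factorial.
Consecutive-term ratio: r(k) = -1 * (k-\frac{7}{2}) (k+7) / [(k+\frac{23}{2}) (k+1)] - rational in k, leading ratio -1; with t_0 = -\frac{9}{8}, classification follows.


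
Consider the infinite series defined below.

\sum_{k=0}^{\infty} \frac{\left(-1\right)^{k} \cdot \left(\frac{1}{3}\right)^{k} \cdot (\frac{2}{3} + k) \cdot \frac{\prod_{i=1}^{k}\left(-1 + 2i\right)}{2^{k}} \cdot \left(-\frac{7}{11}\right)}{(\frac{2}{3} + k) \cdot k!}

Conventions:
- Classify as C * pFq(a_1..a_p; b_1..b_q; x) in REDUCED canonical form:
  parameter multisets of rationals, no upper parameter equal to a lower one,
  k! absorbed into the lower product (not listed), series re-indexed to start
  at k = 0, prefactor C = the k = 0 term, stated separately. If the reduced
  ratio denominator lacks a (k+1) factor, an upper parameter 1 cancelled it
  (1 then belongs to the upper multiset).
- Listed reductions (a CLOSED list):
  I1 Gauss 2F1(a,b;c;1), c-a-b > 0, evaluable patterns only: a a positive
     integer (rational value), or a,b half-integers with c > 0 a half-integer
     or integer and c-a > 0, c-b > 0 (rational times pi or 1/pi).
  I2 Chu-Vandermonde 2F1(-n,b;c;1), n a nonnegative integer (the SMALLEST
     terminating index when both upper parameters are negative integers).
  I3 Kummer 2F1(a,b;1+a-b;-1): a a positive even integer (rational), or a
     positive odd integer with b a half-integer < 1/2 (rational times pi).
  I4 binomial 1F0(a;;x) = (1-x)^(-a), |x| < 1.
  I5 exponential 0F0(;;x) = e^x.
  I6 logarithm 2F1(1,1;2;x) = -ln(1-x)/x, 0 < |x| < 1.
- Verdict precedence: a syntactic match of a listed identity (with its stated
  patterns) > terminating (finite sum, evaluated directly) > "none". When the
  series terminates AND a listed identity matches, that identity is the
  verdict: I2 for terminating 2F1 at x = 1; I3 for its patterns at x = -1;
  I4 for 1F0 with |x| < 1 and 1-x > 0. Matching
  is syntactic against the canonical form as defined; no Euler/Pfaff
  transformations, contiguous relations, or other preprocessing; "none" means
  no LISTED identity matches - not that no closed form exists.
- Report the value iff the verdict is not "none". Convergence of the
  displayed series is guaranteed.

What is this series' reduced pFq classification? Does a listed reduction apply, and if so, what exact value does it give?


Canonical form: C = -\frac{7}{11} times 1F0 with upper {\frac{1}{2}}, lower {-}, x = -\frac{1}{3}. Verdict: this is the binomial series (I4) (the 1F0 binomial series: exponent -1/2, x = -\frac{1}{3}). Sum: \left(-\frac{7}{11}\right) \cdot \left(\frac{4}{3}\right)^{-\frac{1}{2}}.

Key step: with t_0 = -\frac{7}{11}, the odd product 1*3*...*(2k-1) (C = -7/11) is 2^k (1/2)_k.
Consecutive-term ratio: r(k) = -\frac{1}{3} * (k+\frac{1}{2}) / [(k+1)] - rational in k, leading ratio -\frac{1}{3}; with t_0 = -\frac{7}{11}, classification follows.


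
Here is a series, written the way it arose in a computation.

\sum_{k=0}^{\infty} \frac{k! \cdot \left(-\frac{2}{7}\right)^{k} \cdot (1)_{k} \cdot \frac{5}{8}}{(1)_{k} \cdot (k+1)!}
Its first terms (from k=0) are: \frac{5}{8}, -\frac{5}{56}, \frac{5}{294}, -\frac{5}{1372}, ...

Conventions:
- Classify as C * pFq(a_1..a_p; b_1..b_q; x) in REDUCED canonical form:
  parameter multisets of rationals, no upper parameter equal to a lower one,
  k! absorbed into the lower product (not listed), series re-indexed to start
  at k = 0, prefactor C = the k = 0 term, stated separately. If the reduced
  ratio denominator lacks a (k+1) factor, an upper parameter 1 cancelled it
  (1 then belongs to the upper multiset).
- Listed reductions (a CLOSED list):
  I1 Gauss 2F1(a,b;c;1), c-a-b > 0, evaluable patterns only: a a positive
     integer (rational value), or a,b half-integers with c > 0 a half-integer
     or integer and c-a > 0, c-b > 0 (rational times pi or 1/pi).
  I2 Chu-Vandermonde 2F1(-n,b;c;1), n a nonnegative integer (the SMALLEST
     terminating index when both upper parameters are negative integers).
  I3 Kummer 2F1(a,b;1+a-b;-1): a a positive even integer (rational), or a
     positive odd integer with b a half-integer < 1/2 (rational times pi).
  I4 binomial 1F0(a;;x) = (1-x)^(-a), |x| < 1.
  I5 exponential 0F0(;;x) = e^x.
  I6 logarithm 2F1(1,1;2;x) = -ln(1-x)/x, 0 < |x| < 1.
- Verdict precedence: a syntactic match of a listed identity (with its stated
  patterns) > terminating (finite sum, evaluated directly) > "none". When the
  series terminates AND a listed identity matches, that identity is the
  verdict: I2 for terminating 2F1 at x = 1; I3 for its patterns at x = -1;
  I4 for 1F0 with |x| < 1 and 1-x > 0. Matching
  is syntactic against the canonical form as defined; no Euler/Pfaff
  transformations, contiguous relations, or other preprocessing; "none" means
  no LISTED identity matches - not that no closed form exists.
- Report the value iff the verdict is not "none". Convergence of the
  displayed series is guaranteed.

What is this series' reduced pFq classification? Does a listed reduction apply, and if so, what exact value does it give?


With C = \frac{5}{8}: the canonical form is 2F1(1, 1; 2; -\frac{2}{7}). Verdict: logarithm (I6) fires (the logarithm: parameters (1,1;2), x = -\frac{2}{7}). Exact value: \frac{35}{16} \cdot \ln\left(\frac{9}{7}\right).

Key observation: t_0 being \frac{5}{8}, the denominator's factorial ratio (prefactor 5/8) is a lower Pochhammer.
Step ratio: r(k) = -\frac{2}{7} * (k+1) (k+1) / [(k+2) (k+1)] - rational in k. x = -\frac{2}{7}; t_0 = \frac{5}{8}; negate the roots.


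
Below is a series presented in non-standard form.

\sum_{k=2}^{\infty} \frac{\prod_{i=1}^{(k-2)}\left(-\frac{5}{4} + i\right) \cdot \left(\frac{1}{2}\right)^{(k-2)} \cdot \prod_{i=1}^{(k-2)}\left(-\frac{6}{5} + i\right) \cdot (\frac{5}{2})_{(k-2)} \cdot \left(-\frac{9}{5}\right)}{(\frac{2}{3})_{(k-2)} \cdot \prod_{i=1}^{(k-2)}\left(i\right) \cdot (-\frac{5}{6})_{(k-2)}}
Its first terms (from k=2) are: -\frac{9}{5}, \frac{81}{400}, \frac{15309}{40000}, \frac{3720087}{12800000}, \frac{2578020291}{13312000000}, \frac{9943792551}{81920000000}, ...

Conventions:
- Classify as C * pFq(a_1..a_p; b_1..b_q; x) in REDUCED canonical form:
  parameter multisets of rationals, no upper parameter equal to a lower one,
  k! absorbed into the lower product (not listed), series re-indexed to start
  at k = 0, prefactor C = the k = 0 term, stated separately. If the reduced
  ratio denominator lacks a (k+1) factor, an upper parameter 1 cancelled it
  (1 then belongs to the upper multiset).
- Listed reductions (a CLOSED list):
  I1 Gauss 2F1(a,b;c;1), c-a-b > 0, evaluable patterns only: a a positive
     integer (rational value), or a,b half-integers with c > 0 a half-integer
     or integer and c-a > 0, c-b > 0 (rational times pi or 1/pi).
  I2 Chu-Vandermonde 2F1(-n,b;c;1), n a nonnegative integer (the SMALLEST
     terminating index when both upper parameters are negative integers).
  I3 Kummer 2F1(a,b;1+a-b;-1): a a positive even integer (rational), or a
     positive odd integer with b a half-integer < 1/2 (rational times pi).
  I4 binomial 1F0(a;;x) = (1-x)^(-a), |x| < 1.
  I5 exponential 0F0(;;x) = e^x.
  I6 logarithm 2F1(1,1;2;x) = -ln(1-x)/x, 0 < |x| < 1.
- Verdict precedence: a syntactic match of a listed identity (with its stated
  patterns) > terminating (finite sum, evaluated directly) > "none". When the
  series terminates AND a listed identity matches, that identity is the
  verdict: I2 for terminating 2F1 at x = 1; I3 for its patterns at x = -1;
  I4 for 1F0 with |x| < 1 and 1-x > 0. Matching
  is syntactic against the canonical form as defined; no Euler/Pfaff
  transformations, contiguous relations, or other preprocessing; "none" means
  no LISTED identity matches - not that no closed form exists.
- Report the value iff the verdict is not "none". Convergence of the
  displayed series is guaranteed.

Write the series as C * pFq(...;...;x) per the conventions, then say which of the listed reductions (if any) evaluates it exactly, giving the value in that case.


Reduced: x = \frac{1}{2}, 3F2, upper = {-\frac{1}{4}, -\frac{1}{5}, \frac{5}{2}}, lower = {-\frac{5}{6}, \frac{2}{3}}, C = -\frac{9}{5}. Verdict: none - at argument \frac{1}{2} the multisets {-\frac{1}{4}, -\frac{1}{5}, \frac{5}{2}} ; {-\frac{5}{6}, \frac{2}{3}} match no listed identity.

The tell: x = \frac{1}{2} and the running product (C = -9/5) telescopes to a rising factorial.
Step ratio: r(k) = \frac{1}{2} * (k-\frac{1}{4}) (k-\frac{1}{5}) (k+\frac{5}{2}) / [(k-\frac{5}{6}) (k+\frac{2}{3}) (k+1)] - rational in k, leading ratio \frac{1}{2}; with t_0 = -\frac{9}{5}, classification follows.


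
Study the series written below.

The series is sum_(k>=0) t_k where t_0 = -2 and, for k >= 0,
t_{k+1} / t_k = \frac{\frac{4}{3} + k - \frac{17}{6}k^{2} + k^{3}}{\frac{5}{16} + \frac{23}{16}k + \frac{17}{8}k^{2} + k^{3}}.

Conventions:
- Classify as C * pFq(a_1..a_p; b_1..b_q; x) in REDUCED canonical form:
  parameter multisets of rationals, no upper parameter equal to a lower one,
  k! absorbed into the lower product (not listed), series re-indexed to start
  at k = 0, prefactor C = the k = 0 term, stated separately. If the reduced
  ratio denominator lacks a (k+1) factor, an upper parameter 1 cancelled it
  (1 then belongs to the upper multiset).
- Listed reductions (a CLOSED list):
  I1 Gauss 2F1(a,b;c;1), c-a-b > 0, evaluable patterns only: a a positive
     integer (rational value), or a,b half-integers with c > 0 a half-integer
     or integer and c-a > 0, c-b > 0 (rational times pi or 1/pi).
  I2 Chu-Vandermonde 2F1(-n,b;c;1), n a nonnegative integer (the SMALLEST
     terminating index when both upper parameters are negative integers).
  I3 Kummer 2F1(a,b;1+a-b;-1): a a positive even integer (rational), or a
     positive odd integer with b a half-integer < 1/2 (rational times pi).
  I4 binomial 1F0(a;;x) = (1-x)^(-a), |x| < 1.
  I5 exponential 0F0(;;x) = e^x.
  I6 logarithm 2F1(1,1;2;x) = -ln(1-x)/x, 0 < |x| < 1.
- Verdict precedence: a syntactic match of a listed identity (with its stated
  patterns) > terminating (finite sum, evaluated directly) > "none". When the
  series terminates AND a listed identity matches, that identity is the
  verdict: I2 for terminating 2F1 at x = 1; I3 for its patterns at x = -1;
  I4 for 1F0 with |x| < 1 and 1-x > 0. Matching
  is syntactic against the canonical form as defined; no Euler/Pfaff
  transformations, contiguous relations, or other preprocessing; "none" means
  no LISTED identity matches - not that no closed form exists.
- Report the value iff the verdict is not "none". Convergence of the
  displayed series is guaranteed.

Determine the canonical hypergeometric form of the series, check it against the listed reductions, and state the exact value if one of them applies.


At argument 1: a 2F1 with upper {-2, -\frac{4}{3}}, lower {\frac{5}{8}}, scaled by C = -2. Verdict (x = 1): Chu-Vandermonde (I2) applies (terminating 2F1 at x = 1 with n = 2, b = -4/3, c = \frac{5}{8}). Exact value: -\frac{6674}{585}.

First insight: t_0 being -2, factor the ratio over Q (C = -2): negated roots = parameters.
Term ratio: r(k) = 1 * (k-2) (k-\frac{4}{3}) / [(k+\frac{5}{8}) (k+1)] - rational in k, leading ratio 1; with t_0 = -2, classification follows.
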